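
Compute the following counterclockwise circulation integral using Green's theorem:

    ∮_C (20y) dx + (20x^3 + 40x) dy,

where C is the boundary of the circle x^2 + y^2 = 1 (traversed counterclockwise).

Green's theorem converts the closed line integral into a double integral over the enclosed region D:

    ∮_C P dx + Q dy = ∬_D (∂Q/∂x - ∂P/∂y) dA.

Here P = 20y, Q = 20x^3 + 40x, so

    ∂Q/∂x = 60x^2 + 40,    ∂P/∂y = 20,
    ∂Q/∂x - ∂P/∂y = 60x^2 + 20.

D is the region x^2 + y^2 ≤ 1. Evaluating the double integral:

In polar coordinates (x = r cos θ, y = r sin θ, dA = r dr dθ) the integrand becomes 60r^2cos(θ)^2 + 20, so

    ∬_D (60x^2 + 20) dA = ∫_0^{2π} ∫_0^{1} (60r^2cos(θ)^2 + 20) · r dr dθ.

Inner (r from 0 to 1): 15cos(θ)^2 + 10.
Outer (θ from 0 to 2π): 35π.

Therefore ∮_C P dx + Q dy = 35π.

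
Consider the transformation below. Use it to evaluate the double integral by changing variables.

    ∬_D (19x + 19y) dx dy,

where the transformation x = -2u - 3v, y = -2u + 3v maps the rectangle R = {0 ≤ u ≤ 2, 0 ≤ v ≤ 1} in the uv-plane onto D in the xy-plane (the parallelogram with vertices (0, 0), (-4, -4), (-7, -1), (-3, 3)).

Compute the Jacobian determinant of (x, y) with respect to (u, v):

    ∂(x,y)/∂(u,v) = | -2  -3 | = (-2)(3) - (-3)(-2) = -12.
                   | -2  3 |

Its absolute value is |J| = 12 (the area scaling factor).

Substituting x = -2u - 3v, y = -2u + 3v into the integrand,

    19x + 19y → -76u,

so the integral becomes

    ∬_R (-76u) · |J| du dv = ∫_0^2 ∫_0^1 (-912u) dv du.

Inner (v): -912u.
Outer (u): -1824.

Therefore ∬_D (19x + 19y) dx dy = -1824.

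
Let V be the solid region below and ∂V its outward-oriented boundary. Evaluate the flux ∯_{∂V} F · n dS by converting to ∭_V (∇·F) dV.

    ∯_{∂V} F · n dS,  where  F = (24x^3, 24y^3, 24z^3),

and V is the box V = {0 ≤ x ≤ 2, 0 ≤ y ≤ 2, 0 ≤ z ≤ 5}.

By the divergence theorem,

    ∯_{∂V} F · n dS = ∭_V (∇ · F) dV.

Compute the divergence:
    ∇ · F = ∂F_x/∂x + ∂F_y/∂y + ∂F_z/∂z = 72x^2 + 72y^2 + 72z^2.

V is a rectangular box, so dV = dx dy dz with 0 ≤ x ≤ 2, 0 ≤ y ≤ 2, 0 ≤ z ≤ 5.

Integrate (72x^2 + 72y^2 + 72z^2) over V as an iterated integral:

    ∭_V (∇·F) dV = ∫_0^{2} ∫_0^{2} ∫_0^{5} (72x^2 + 72y^2 + 72z^2) dz dy dx.

Inner (z from 0 to 5): 360x^2 + 360y^2 + 3000.
Middle (y from 0 to 2): 720x^2 + 6960.
Outer (x from 0 to 2): 15840.

Therefore ∯_{∂V} F · n dS = 15840.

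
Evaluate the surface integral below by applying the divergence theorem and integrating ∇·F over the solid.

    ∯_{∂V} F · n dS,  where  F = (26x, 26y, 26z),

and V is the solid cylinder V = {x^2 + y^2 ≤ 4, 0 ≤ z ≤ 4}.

By the divergence theorem,

    ∯_{∂V} F · n dS = ∭_V (∇ · F) dV.

Compute the divergence:
    ∇ · F = ∂F_x/∂x + ∂F_y/∂y + ∂F_z/∂z = 26 + 26 + 26 = 78.

In cylindrical coordinates, x = r cos(θ), y = r sin(θ), z = z, dV = r dr dθ dz, with 0 ≤ r ≤ 2, 0 ≤ θ ≤ 2π, 0 ≤ z ≤ 4.

The integrand, after substitution and multiplying by the volume element, becomes (78) · r, so

    ∭_V (∇·F) dV = ∫_0^{2π} ∫_0^{2} ∫_0^{4} (78) · r dz dr dθ.

Inner (z from 0 to 4): 312r.
Middle (r from 0 to 2): 624.
Outer (θ from 0 to 2π): 1248π.

Therefore ∯_{∂V} F · n dS = 1248π.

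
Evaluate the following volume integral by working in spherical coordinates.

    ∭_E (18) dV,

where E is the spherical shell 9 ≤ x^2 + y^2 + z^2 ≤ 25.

In spherical coordinates, x = ρ sin(φ) cos(θ), y = ρ sin(φ) sin(θ), z = ρ cos(φ), and dV = ρ^2 sin(φ) dρ dφ dθ.

The integrand becomes 18, so

    ∭_E (18) dV = ∫_{0}^{2π} ∫_{0}^{π} ∫_{3}^{5} (18) · ρ^2 sin(φ) dρ dφ dθ.

Inner (ρ): 588sin(φ).
Middle (φ): 1176.
Outer (θ): 2352π.

Therefore the triple integral equals 2352π.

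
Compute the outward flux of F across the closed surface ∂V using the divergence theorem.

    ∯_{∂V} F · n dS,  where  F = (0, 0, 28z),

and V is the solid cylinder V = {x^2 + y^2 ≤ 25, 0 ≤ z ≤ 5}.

By the divergence theorem,

    ∯_{∂V} F · n dS = ∭_V (∇ · F) dV.

Compute the divergence:
    ∇ · F = ∂F_x/∂x + ∂F_y/∂y + ∂F_z/∂z = 0 + 0 + 28 = 28.

In cylindrical coordinates, x = r cos(θ), y = r sin(θ), z = z, dV = r dr dθ dz, with 0 ≤ r ≤ 5, 0 ≤ θ ≤ 2π, 0 ≤ z ≤ 5.

The integrand, after substitution and multiplying by the volume element, becomes (28) · r, so

    ∭_V (∇·F) dV = ∫_0^{2π} ∫_0^{5} ∫_0^{5} (28) · r dz dr dθ.

Inner (z from 0 to 5): 140r.
Middle (r from 0 to 5): 1750.
Outer (θ from 0 to 2π): 3500π.

Therefore ∯_{∂V} F · n dS = 3500π.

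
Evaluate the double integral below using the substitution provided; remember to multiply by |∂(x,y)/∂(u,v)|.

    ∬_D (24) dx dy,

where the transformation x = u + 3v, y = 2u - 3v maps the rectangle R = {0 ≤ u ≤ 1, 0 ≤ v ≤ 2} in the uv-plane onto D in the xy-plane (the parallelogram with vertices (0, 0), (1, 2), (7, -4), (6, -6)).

Compute the Jacobian determinant of (x, y) with respect to (u, v):

    ∂(x,y)/∂(u,v) = | 1  3 | = (1)(-3) - (3)(2) = -9.
                   | 2  -3 |

Its absolute value is |J| = 9 (the area scaling factor).

Substituting x = u + 3v, y = 2u - 3v into the integrand,

    24 → 24,

so the integral becomes

    ∬_R (24) · |J| du dv = ∫_0^1 ∫_0^2 (216) dv du.

Inner (v): 432.
Outer (u): 432.

Therefore ∬_D (24) dx dy = 432.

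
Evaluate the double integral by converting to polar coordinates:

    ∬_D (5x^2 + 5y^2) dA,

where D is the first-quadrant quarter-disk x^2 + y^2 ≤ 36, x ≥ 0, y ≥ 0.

The region D is 0 ≤ r ≤ 6, 0 ≤ θ ≤ π/2 in polar coordinates, where x = r cos(θ), y = r sin(θ), and dA = r dr dθ.

Under the substitution, the integrand becomes 5r^2, so

    ∬_D (5x^2 + 5y^2) dA = ∫_{0}^{π/2} ∫_{0}^{6} (5r^2) · r dr dθ.

Inner integral (in r): ∫_{0}^{6} (5r^2) · r dr = 1620.

Outer integral (in θ): ∫_{0}^{π/2} (1620) dθ = 810π.

Therefore ∬_D (5x^2 + 5y^2) dA = 810π.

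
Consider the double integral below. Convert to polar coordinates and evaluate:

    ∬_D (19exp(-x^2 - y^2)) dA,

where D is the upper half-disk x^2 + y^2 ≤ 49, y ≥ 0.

The region D is 0 ≤ r ≤ 7, 0 ≤ θ ≤ π in polar coordinates, where x = r cos(θ), y = r sin(θ), and dA = r dr dθ.

Under the substitution, the integrand becomes 19exp(-r^2), so

    ∬_D (19exp(-x^2 - y^2)) dA = ∫_{0}^{π} ∫_{0}^{7} (19exp(-r^2)) · r dr dθ.

Inner integral (in r): ∫_{0}^{7} (19exp(-r^2)) · r dr = 19/2 - 19exp(-49)/2.

Outer integral (in θ): ∫_{0}^{π} (19/2 - 19exp(-49)/2) dθ = -19π (1 - exp(49))exp(-49)/2.

Therefore ∬_D (19exp(-x^2 - y^2)) dA = -19π (1 - exp(49))exp(-49)/2.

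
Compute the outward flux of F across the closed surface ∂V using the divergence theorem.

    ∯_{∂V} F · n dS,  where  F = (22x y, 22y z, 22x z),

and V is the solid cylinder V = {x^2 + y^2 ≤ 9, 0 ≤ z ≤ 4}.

By the divergence theorem,

    ∯_{∂V} F · n dS = ∭_V (∇ · F) dV.

Compute the divergence:
    ∇ · F = ∂F_x/∂x + ∂F_y/∂y + ∂F_z/∂z = 22y + 22z + 22x = 22x + 22y + 22z.

In cylindrical coordinates, x = r cos(θ), y = r sin(θ), z = z, dV = r dr dθ dz, with 0 ≤ r ≤ 3, 0 ≤ θ ≤ 2π, 0 ≤ z ≤ 4.

The integrand, after substitution and multiplying by the volume element, becomes (22sqrt(2)r sin(θ + π/4) + 22z) · r, so

    ∭_V (∇·F) dV = ∫_0^{2π} ∫_0^{3} ∫_0^{4} (22sqrt(2)r sin(θ + π/4) + 22z) · r dz dr dθ.

Inner (z from 0 to 4): 88r (sqrt(2)r sin(θ + π/4) + 2).
Middle (r from 0 to 3): 792sqrt(2)sin(θ + π/4) + 792.
Outer (θ from 0 to 2π): 1584π.

Therefore ∯_{∂V} F · n dS = 1584π.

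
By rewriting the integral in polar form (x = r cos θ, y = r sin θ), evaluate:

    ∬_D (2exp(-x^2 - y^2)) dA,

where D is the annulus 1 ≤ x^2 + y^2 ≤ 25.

The region D is 1 ≤ r ≤ 5, 0 ≤ θ ≤ 2π in polar coordinates, where x = r cos(θ), y = r sin(θ), and dA = r dr dθ.

Under the substitution, the integrand becomes 2exp(-r^2), so

    ∬_D (2exp(-x^2 - y^2)) dA = ∫_{0}^{2π} ∫_{1}^{5} (2exp(-r^2)) · r dr dθ.

Inner integral (in r): ∫_{1}^{5} (2exp(-r^2)) · r dr = -(1 - exp(24))exp(-25).

Outer integral (in θ): ∫_{0}^{2π} (-(1 - exp(24))exp(-25)) dθ = -2π (1 - exp(24))exp(-25).

Therefore ∬_D (2exp(-x^2 - y^2)) dA = -2π (1 - exp(24))exp(-25).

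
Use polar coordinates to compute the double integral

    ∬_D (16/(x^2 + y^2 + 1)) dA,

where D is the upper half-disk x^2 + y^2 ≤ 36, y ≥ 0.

The region D is 0 ≤ r ≤ 6, 0 ≤ θ ≤ π in polar coordinates, where x = r cos(θ), y = r sin(θ), and dA = r dr dθ.

Under the substitution, the integrand becomes 16/(r^2 + 1), so

    ∬_D (16/(x^2 + y^2 + 1)) dA = ∫_{0}^{π} ∫_{0}^{6} (16/(r^2 + 1)) · r dr dθ.

Inner integral (in r): ∫_{0}^{6} (16/(r^2 + 1)) · r dr = log(3512479453921).

Outer integral (in θ): ∫_{0}^{π} (log(3512479453921)) dθ = log(3512479453921^π).

Therefore ∬_D (16/(x^2 + y^2 + 1)) dA = log(3512479453921^π).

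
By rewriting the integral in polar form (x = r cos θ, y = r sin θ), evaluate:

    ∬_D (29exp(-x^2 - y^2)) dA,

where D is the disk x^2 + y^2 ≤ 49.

The region D is 0 ≤ r ≤ 7, 0 ≤ θ ≤ 2π in polar coordinates, where x = r cos(θ), y = r sin(θ), and dA = r dr dθ.

Under the substitution, the integrand becomes 29exp(-r^2), so

    ∬_D (29exp(-x^2 - y^2)) dA = ∫_{0}^{2π} ∫_{0}^{7} (29exp(-r^2)) · r dr dθ.

Inner integral (in r): ∫_{0}^{7} (29exp(-r^2)) · r dr = 29/2 - 29exp(-49)/2.

Outer integral (in θ): ∫_{0}^{2π} (29/2 - 29exp(-49)/2) dθ = -29π exp(-49) + 29π.

Therefore ∬_D (29exp(-x^2 - y^2)) dA = -29π exp(-49) + 29π.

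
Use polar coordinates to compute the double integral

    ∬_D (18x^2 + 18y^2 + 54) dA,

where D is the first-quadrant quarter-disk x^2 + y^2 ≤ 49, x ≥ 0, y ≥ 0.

The region D is 0 ≤ r ≤ 7, 0 ≤ θ ≤ π/2 in polar coordinates, where x = r cos(θ), y = r sin(θ), and dA = r dr dθ.

Under the substitution, the integrand becomes 18r^2 + 54, so

    ∬_D (18x^2 + 18y^2 + 54) dA = ∫_{0}^{π/2} ∫_{0}^{7} (18r^2 + 54) · r dr dθ.

Inner integral (in r): ∫_{0}^{7} (18r^2 + 54) · r dr = 24255/2.

Outer integral (in θ): ∫_{0}^{π/2} (24255/2) dθ = 24255π/4.

Therefore ∬_D (18x^2 + 18y^2 + 54) dA = 24255π/4.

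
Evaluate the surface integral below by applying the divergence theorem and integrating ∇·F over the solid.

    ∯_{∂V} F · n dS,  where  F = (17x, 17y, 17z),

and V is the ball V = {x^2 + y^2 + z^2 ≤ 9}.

By the divergence theorem,

    ∯_{∂V} F · n dS = ∭_V (∇ · F) dV.

Compute the divergence:
    ∇ · F = ∂F_x/∂x + ∂F_y/∂y + ∂F_z/∂z = 17 + 17 + 17 = 51.

In spherical coordinates, x = ρ sin(φ) cos(θ), y = ρ sin(φ) sin(θ), z = ρ cos(φ), dV = ρ^2 sin(φ) dρ dφ dθ, with 0 ≤ ρ ≤ 3, 0 ≤ φ ≤ π, 0 ≤ θ ≤ 2π.

The integrand, after substitution and multiplying by the volume element, becomes (51) · ρ^2 sin(φ), so

    ∭_V (∇·F) dV = ∫_0^{2π} ∫_0^{π} ∫_0^{3} (51) · ρ^2 sin(φ) dρ dφ dθ.

Inner (ρ from 0 to 3): 459sin(φ).
Middle (φ from 0 to π): 918.
Outer (θ from 0 to 2π): 1836π.

Therefore ∯_{∂V} F · n dS = 1836π.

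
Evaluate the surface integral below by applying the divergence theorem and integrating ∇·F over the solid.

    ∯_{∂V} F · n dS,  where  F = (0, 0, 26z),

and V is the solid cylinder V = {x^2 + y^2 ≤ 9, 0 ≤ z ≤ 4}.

By the divergence theorem,

    ∯_{∂V} F · n dS = ∭_V (∇ · F) dV.

Compute the divergence:
    ∇ · F = ∂F_x/∂x + ∂F_y/∂y + ∂F_z/∂z = 0 + 0 + 26 = 26.

In cylindrical coordinates, x = r cos(θ), y = r sin(θ), z = z, dV = r dr dθ dz, with 0 ≤ r ≤ 3, 0 ≤ θ ≤ 2π, 0 ≤ z ≤ 4.

The integrand, after substitution and multiplying by the volume element, becomes (26) · r, so

    ∭_V (∇·F) dV = ∫_0^{2π} ∫_0^{3} ∫_0^{4} (26) · r dz dr dθ.

Inner (z from 0 to 4): 104r.
Middle (r from 0 to 3): 468.
Outer (θ from 0 to 2π): 936π.

Therefore ∯_{∂V} F · n dS = 936π.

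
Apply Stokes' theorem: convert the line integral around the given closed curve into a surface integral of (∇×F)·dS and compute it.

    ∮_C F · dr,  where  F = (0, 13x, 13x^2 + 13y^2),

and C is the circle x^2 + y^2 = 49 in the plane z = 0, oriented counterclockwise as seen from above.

Let S be the flat disk x^2 + y^2 ≤ 49 in the plane z = 0, with upward unit normal n̂ = ẑ. By Stokes' theorem,

    ∮_C F · dr = ∬_S (∇ × F) · n̂ dS = ∬_D (curl F)_z dA,

where D is the disk x^2 + y^2 ≤ 49.

Compute the curl of F = (0, 13x, 13x^2 + 13y^2):
    (∇ × F)_x = ∂F_z/∂y - ∂F_y/∂z = 26y,
    (∇ × F)_y = ∂F_x/∂z - ∂F_z/∂x = -26x,
    (∇ × F)_z = ∂F_y/∂x - ∂F_x/∂y = 13.

On z = 0, (curl F)_z = 13.

Convert to polar (x = r cos θ, y = r sin θ, dA = r dr dθ); the integrand becomes 13, so

    ∬_D (curl F)_z dA = ∫_0^{2π} ∫_0^{7} (13) · r dr dθ.

Inner (r from 0 to 7): 637/2.
Outer (θ from 0 to 2π): 637π.

Therefore ∮_C F · dr = 637π.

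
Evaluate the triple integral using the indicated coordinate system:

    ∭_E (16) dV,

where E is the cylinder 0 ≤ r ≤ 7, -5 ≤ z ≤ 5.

In cylindrical coordinates, x = r cos(θ), y = r sin(θ), z = z, and dV = r dr dθ dz.

The integrand becomes 16, so

    ∭_E (16) dV = ∫_{0}^{2π} ∫_{0}^{7} ∫_{-5}^{5} (16) · r dz dr dθ.

Inner (z): 160r.
Middle (r from 0 to 7): 3920.
Outer (θ): 7840π.

Therefore the triple integral equals 7840π.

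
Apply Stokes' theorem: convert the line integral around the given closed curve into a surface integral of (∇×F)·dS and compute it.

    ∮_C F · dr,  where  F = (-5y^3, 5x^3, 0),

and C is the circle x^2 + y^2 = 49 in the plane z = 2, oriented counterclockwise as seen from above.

Let S be the flat disk x^2 + y^2 ≤ 49 in the plane z = 2, with upward unit normal n̂ = ẑ. By Stokes' theorem,

    ∮_C F · dr = ∬_S (∇ × F) · n̂ dS = ∬_D (curl F)_z dA,

where D is the disk x^2 + y^2 ≤ 49.

Compute the curl of F = (-5y^3, 5x^3, 0):
    (∇ × F)_x = ∂F_z/∂y - ∂F_y/∂z = 0,
    (∇ × F)_y = ∂F_x/∂z - ∂F_z/∂x = 0,
    (∇ × F)_z = ∂F_y/∂x - ∂F_x/∂y = 15x^2 + 15y^2.

On z = 2, (curl F)_z = 15x^2 + 15y^2.

Convert to polar (x = r cos θ, y = r sin θ, dA = r dr dθ); the integrand becomes 15r^2, so

    ∬_D (curl F)_z dA = ∫_0^{2π} ∫_0^{7} (15r^2) · r dr dθ.

Inner (r from 0 to 7): 36015/4.
Outer (θ from 0 to 2π): 36015π/2.

Therefore ∮_C F · dr = 36015π/2.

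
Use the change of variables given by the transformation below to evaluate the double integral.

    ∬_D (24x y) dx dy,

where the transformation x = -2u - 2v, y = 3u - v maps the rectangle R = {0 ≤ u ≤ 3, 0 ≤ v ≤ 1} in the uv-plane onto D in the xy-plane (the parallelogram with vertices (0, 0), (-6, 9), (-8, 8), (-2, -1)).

Compute the Jacobian determinant of (x, y) with respect to (u, v):

    ∂(x,y)/∂(u,v) = | -2  -2 | = (-2)(-1) - (-2)(3) = 8.
                   | 3  -1 |

Its absolute value is |J| = 8 (the area scaling factor).

Substituting x = -2u - 2v, y = 3u - v into the integrand,

    24x y → -144u^2 - 96u v + 48v^2,

so the integral becomes

    ∬_R (-144u^2 - 96u v + 48v^2) · |J| du dv = ∫_0^3 ∫_0^1 (-1152u^2 - 768u v + 384v^2) dv du.

Inner (v): -1152u^2 - 384u + 128.
Outer (u): -11712.

Therefore ∬_D (24x y) dx dy = -11712.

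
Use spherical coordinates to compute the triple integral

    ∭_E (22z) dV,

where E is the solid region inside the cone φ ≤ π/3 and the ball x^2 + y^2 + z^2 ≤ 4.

In spherical coordinates, x = ρ sin(φ) cos(θ), y = ρ sin(φ) sin(θ), z = ρ cos(φ), and dV = ρ^2 sin(φ) dρ dφ dθ.

The integrand becomes 22ρ cos(φ), so

    ∭_E (22z) dV = ∫_{0}^{2π} ∫_{0}^{π/3} ∫_{0}^{2} (22ρ cos(φ)) · ρ^2 sin(φ) dρ dφ dθ.

Inner (ρ): 44sin(2φ).
Middle (φ): 33.
Outer (θ): 66π.

Therefore the triple integral equals 66π.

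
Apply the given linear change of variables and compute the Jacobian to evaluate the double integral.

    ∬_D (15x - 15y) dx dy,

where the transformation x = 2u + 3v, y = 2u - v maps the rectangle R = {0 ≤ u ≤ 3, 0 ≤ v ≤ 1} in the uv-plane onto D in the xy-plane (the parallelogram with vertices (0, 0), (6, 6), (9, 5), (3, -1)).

Compute the Jacobian determinant of (x, y) with respect to (u, v):

    ∂(x,y)/∂(u,v) = | 2  3 | = (2)(-1) - (3)(2) = -8.
                   | 2  -1 |

Its absolute value is |J| = 8 (the area scaling factor).

Substituting x = 2u + 3v, y = 2u - v into the integrand,

    15x - 15y → 60v,

so the integral becomes

    ∬_R (60v) · |J| du dv = ∫_0^3 ∫_0^1 (480v) dv du.

Inner (v): 240.
Outer (u): 720.

Therefore ∬_D (15x - 15y) dx dy = 720.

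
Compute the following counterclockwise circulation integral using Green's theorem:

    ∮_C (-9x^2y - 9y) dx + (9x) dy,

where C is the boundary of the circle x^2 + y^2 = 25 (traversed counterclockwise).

Green's theorem converts the closed line integral into a double integral over the enclosed region D:

    ∮_C P dx + Q dy = ∬_D (∂Q/∂x - ∂P/∂y) dA.

Here P = -9x^2y - 9y, Q = 9x, so

    ∂Q/∂x = 9,    ∂P/∂y = -9x^2 - 9,
    ∂Q/∂x - ∂P/∂y = 9x^2 + 18.

D is the region x^2 + y^2 ≤ 25. Evaluating the double integral:

In polar coordinates (x = r cos θ, y = r sin θ, dA = r dr dθ) the integrand becomes 9r^2cos(θ)^2 + 18, so

    ∬_D (9x^2 + 18) dA = ∫_0^{2π} ∫_0^{5} (9r^2cos(θ)^2 + 18) · r dr dθ.

Inner (r from 0 to 5): 5625cos(θ)^2/4 + 225.
Outer (θ from 0 to 2π): 7425π/4.

Therefore ∮_C P dx + Q dy = 7425π/4.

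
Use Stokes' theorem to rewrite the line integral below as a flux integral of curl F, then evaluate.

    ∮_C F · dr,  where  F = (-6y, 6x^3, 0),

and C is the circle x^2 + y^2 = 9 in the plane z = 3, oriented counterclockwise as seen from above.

Let S be the flat disk x^2 + y^2 ≤ 9 in the plane z = 3, with upward unit normal n̂ = ẑ. By Stokes' theorem,

    ∮_C F · dr = ∬_S (∇ × F) · n̂ dS = ∬_D (curl F)_z dA,

where D is the disk x^2 + y^2 ≤ 9.

Compute the curl of F = (-6y, 6x^3, 0):
    (∇ × F)_x = ∂F_z/∂y - ∂F_y/∂z = 0,
    (∇ × F)_y = ∂F_x/∂z - ∂F_z/∂x = 0,
    (∇ × F)_z = ∂F_y/∂x - ∂F_x/∂y = 18x^2 + 6.

On z = 3, (curl F)_z = 18x^2 + 6.

Convert to polar (x = r cos θ, y = r sin θ, dA = r dr dθ); the integrand becomes 18r^2cos(θ)^2 + 6, so

    ∬_D (curl F)_z dA = ∫_0^{2π} ∫_0^{3} (18r^2cos(θ)^2 + 6) · r dr dθ.

Inner (r from 0 to 3): 729cos(θ)^2/2 + 27.
Outer (θ from 0 to 2π): 837π/2.

Therefore ∮_C F · dr = 837π/2.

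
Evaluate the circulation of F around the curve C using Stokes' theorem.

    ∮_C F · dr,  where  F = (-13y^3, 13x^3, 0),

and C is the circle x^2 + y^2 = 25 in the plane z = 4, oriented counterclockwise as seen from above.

Let S be the flat disk x^2 + y^2 ≤ 25 in the plane z = 4, with upward unit normal n̂ = ẑ. By Stokes' theorem,

    ∮_C F · dr = ∬_S (∇ × F) · n̂ dS = ∬_D (curl F)_z dA,

where D is the disk x^2 + y^2 ≤ 25.

Compute the curl of F = (-13y^3, 13x^3, 0):
    (∇ × F)_x = ∂F_z/∂y - ∂F_y/∂z = 0,
    (∇ × F)_y = ∂F_x/∂z - ∂F_z/∂x = 0,
    (∇ × F)_z = ∂F_y/∂x - ∂F_x/∂y = 39x^2 + 39y^2.

On z = 4, (curl F)_z = 39x^2 + 39y^2.

Convert to polar (x = r cos θ, y = r sin θ, dA = r dr dθ); the integrand becomes 39r^2, so

    ∬_D (curl F)_z dA = ∫_0^{2π} ∫_0^{5} (39r^2) · r dr dθ.

Inner (r from 0 to 5): 24375/4.
Outer (θ from 0 to 2π): 24375π/2.

Therefore ∮_C F · dr = 24375π/2.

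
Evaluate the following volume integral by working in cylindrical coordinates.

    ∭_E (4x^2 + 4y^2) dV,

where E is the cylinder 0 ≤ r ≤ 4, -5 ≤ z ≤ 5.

In cylindrical coordinates, x = r cos(θ), y = r sin(θ), z = z, and dV = r dr dθ dz.

The integrand becomes 4r^2, so

    ∭_E (4x^2 + 4y^2) dV = ∫_{0}^{2π} ∫_{0}^{4} ∫_{-5}^{5} (4r^2) · r dz dr dθ.

Inner (z): 40r^3.
Middle (r from 0 to 4): 2560.
Outer (θ): 5120π.

Therefore the triple integral equals 5120π.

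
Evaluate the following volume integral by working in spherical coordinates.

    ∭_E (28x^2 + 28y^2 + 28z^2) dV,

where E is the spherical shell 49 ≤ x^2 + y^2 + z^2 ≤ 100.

In spherical coordinates, x = ρ sin(φ) cos(θ), y = ρ sin(φ) sin(θ), z = ρ cos(φ), and dV = ρ^2 sin(φ) dρ dφ dθ.

The integrand becomes 28ρ^2, so

    ∭_E (28x^2 + 28y^2 + 28z^2) dV = ∫_{0}^{2π} ∫_{0}^{π} ∫_{7}^{10} (28ρ^2) · ρ^2 sin(φ) dρ dφ dθ.

Inner (ρ): 2329404sin(φ)/5.
Middle (φ): 4658808/5.
Outer (θ): 9317616π/5.

Therefore the triple integral equals 9317616π/5.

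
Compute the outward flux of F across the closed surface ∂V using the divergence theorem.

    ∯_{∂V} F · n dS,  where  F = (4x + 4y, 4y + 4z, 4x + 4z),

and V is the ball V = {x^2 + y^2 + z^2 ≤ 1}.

By the divergence theorem,

    ∯_{∂V} F · n dS = ∭_V (∇ · F) dV.

Compute the divergence:
    ∇ · F = ∂F_x/∂x + ∂F_y/∂y + ∂F_z/∂z = 4 + 4 + 4 = 12.

In spherical coordinates, x = ρ sin(φ) cos(θ), y = ρ sin(φ) sin(θ), z = ρ cos(φ), dV = ρ^2 sin(φ) dρ dφ dθ, with 0 ≤ ρ ≤ 1, 0 ≤ φ ≤ π, 0 ≤ θ ≤ 2π.

The integrand, after substitution and multiplying by the volume element, becomes (12) · ρ^2 sin(φ), so

    ∭_V (∇·F) dV = ∫_0^{2π} ∫_0^{π} ∫_0^{1} (12) · ρ^2 sin(φ) dρ dφ dθ.

Inner (ρ from 0 to 1): 4sin(φ).
Middle (φ from 0 to π): 8.
Outer (θ from 0 to 2π): 16π.

Therefore ∯_{∂V} F · n dS = 16π.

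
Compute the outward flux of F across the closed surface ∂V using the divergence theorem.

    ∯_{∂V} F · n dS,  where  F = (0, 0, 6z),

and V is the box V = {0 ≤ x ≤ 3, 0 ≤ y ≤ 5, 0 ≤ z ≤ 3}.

By the divergence theorem,

    ∯_{∂V} F · n dS = ∭_V (∇ · F) dV.

Compute the divergence:
    ∇ · F = ∂F_x/∂x + ∂F_y/∂y + ∂F_z/∂z = 0 + 0 + 6 = 6.

V is a rectangular box, so dV = dx dy dz with 0 ≤ x ≤ 3, 0 ≤ y ≤ 5, 0 ≤ z ≤ 3.

Integrate (6) over V as an iterated integral:

    ∭_V (∇·F) dV = ∫_0^{3} ∫_0^{5} ∫_0^{3} (6) dz dy dx.

Inner (z from 0 to 3): 18.
Middle (y from 0 to 5): 90.
Outer (x from 0 to 3): 270.

Therefore ∯_{∂V} F · n dS = 270.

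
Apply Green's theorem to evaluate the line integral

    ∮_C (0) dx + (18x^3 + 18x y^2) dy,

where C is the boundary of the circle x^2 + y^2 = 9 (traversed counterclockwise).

Green's theorem converts the closed line integral into a double integral over the enclosed region D:

    ∮_C P dx + Q dy = ∬_D (∂Q/∂x - ∂P/∂y) dA.

Here P = 0, Q = 18x^3 + 18x y^2, so

    ∂Q/∂x = 54x^2 + 18y^2,    ∂P/∂y = 0,
    ∂Q/∂x - ∂P/∂y = 54x^2 + 18y^2.

D is the region x^2 + y^2 ≤ 9. Evaluating the double integral:

In polar coordinates (x = r cos θ, y = r sin θ, dA = r dr dθ) the integrand becomes 18r^2(cos(2θ) + 2), so

    ∬_D (54x^2 + 18y^2) dA = ∫_0^{2π} ∫_0^{3} (18r^2(cos(2θ) + 2)) · r dr dθ.

Inner (r from 0 to 3): 2187/2 - 729sin(θ)^2.
Outer (θ from 0 to 2π): 1458π.

Therefore ∮_C P dx + Q dy = 1458π.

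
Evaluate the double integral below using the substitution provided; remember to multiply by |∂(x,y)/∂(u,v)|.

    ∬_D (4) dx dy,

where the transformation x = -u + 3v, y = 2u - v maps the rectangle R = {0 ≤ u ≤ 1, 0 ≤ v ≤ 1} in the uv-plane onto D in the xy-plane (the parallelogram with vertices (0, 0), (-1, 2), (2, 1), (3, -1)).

Compute the Jacobian determinant of (x, y) with respect to (u, v):

    ∂(x,y)/∂(u,v) = | -1  3 | = (-1)(-1) - (3)(2) = -5.
                   | 2  -1 |

Its absolute value is |J| = 5 (the area scaling factor).

Substituting x = -u + 3v, y = 2u - v into the integrand,

    4 → 4,

so the integral becomes

    ∬_R (4) · |J| du dv = ∫_0^1 ∫_0^1 (20) dv du.

Inner (v): 20.
Outer (u): 20.

Therefore ∬_D (4) dx dy = 20.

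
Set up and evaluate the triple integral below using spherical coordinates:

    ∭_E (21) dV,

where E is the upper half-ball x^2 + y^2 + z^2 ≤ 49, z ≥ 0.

In spherical coordinates, x = ρ sin(φ) cos(θ), y = ρ sin(φ) sin(θ), z = ρ cos(φ), and dV = ρ^2 sin(φ) dρ dφ dθ.

The integrand becomes 21, so

    ∭_E (21) dV = ∫_{0}^{2π} ∫_{0}^{π/2} ∫_{0}^{7} (21) · ρ^2 sin(φ) dρ dφ dθ.

Inner (ρ): 2401sin(φ).
Middle (φ): 2401.
Outer (θ): 4802π.

Therefore the triple integral equals 4802π.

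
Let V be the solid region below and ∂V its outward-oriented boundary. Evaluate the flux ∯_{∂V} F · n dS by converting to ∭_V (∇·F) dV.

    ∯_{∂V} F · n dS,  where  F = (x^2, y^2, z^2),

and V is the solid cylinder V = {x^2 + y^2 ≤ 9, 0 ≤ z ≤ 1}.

By the divergence theorem,

    ∯_{∂V} F · n dS = ∭_V (∇ · F) dV.

Compute the divergence:
    ∇ · F = ∂F_x/∂x + ∂F_y/∂y + ∂F_z/∂z = 2x + 2y + 2z.

In cylindrical coordinates, x = r cos(θ), y = r sin(θ), z = z, dV = r dr dθ dz, with 0 ≤ r ≤ 3, 0 ≤ θ ≤ 2π, 0 ≤ z ≤ 1.

The integrand, after substitution and multiplying by the volume element, becomes (2sqrt(2)r sin(θ + π/4) + 2z) · r, so

    ∭_V (∇·F) dV = ∫_0^{2π} ∫_0^{3} ∫_0^{1} (2sqrt(2)r sin(θ + π/4) + 2z) · r dz dr dθ.

Inner (z from 0 to 1): r (2sqrt(2)r sin(θ + π/4) + 1).
Middle (r from 0 to 3): 18sqrt(2)sin(θ + π/4) + 9/2.
Outer (θ from 0 to 2π): 9π.

Therefore ∯_{∂V} F · n dS = 9π.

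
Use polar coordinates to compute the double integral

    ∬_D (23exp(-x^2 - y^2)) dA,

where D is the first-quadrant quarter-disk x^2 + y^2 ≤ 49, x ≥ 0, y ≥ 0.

The region D is 0 ≤ r ≤ 7, 0 ≤ θ ≤ π/2 in polar coordinates, where x = r cos(θ), y = r sin(θ), and dA = r dr dθ.

Under the substitution, the integrand becomes 23exp(-r^2), so

    ∬_D (23exp(-x^2 - y^2)) dA = ∫_{0}^{π/2} ∫_{0}^{7} (23exp(-r^2)) · r dr dθ.

Inner integral (in r): ∫_{0}^{7} (23exp(-r^2)) · r dr = 23/2 - 23exp(-49)/2.

Outer integral (in θ): ∫_{0}^{π/2} (23/2 - 23exp(-49)/2) dθ = -23π (1 - exp(49))exp(-49)/4.

Therefore ∬_D (23exp(-x^2 - y^2)) dA = -23π (1 - exp(49))exp(-49)/4.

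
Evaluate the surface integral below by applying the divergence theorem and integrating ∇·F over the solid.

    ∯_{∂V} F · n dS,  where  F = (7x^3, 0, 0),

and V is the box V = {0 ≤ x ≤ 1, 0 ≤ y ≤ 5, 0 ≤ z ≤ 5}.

By the divergence theorem,

    ∯_{∂V} F · n dS = ∭_V (∇ · F) dV.

Compute the divergence:
    ∇ · F = ∂F_x/∂x + ∂F_y/∂y + ∂F_z/∂z = 21x^2 + 0 + 0 = 21x^2.

V is a rectangular box, so dV = dx dy dz with 0 ≤ x ≤ 1, 0 ≤ y ≤ 5, 0 ≤ z ≤ 5.

Integrate (21x^2) over V as an iterated integral:

    ∭_V (∇·F) dV = ∫_0^{1} ∫_0^{5} ∫_0^{5} (21x^2) dz dy dx.

Inner (z from 0 to 5): 105x^2.
Middle (y from 0 to 5): 525x^2.
Outer (x from 0 to 1): 175.

Therefore ∯_{∂V} F · n dS = 175.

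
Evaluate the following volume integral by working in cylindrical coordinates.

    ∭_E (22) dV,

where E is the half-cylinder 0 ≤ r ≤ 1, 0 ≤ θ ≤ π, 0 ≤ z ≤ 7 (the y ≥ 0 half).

In cylindrical coordinates, x = r cos(θ), y = r sin(θ), z = z, and dV = r dr dθ dz.

The integrand becomes 22, so

    ∭_E (22) dV = ∫_{0}^{π} ∫_{0}^{1} ∫_{0}^{7} (22) · r dz dr dθ.

Inner (z): 154r.
Middle (r from 0 to 1): 77.
Outer (θ): 77π.

Therefore the triple integral equals 77π.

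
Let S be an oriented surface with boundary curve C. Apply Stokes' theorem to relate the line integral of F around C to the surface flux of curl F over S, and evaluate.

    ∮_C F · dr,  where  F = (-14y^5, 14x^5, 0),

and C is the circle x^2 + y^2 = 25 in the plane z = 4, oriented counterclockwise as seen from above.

Let S be the flat disk x^2 + y^2 ≤ 25 in the plane z = 4, with upward unit normal n̂ = ẑ. By Stokes' theorem,

    ∮_C F · dr = ∬_S (∇ × F) · n̂ dS = ∬_D (curl F)_z dA,

where D is the disk x^2 + y^2 ≤ 25.

Compute the curl of F = (-14y^5, 14x^5, 0):
    (∇ × F)_x = ∂F_z/∂y - ∂F_y/∂z = 0,
    (∇ × F)_y = ∂F_x/∂z - ∂F_z/∂x = 0,
    (∇ × F)_z = ∂F_y/∂x - ∂F_x/∂y = 70x^4 + 70y^4.

On z = 4, (curl F)_z = 70x^4 + 70y^4.

Convert to polar (x = r cos θ, y = r sin θ, dA = r dr dθ); the integrand becomes 70r^4(sin(θ)^4 + cos(θ)^4), so

    ∬_D (curl F)_z dA = ∫_0^{2π} ∫_0^{5} (70r^4(sin(θ)^4 + cos(θ)^4)) · r dr dθ.

Inner (r from 0 to 5): 546875sin(θ)^4/3 + 546875cos(θ)^4/3.
Outer (θ from 0 to 2π): 546875π/2.

Therefore ∮_C F · dr = 546875π/2.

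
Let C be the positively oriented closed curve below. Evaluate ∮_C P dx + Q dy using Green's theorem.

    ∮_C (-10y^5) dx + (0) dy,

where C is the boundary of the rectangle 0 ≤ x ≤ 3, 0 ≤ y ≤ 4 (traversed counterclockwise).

Green's theorem converts the closed line integral into a double integral over the enclosed region D:

    ∮_C P dx + Q dy = ∬_D (∂Q/∂x - ∂P/∂y) dA.

Here P = -10y^5, Q = 0, so

    ∂Q/∂x = 0,    ∂P/∂y = -50y^4,
    ∂Q/∂x - ∂P/∂y = 50y^4.

D is the region 0 ≤ x ≤ 3, 0 ≤ y ≤ 4. Evaluating the double integral:

    ∬_D (50y^4) dA = ∫_0^{3} ∫_0^{4} (50y^4) dy dx.

Inner (y from 0 to 4): 10240.
Outer (x from 0 to 3): 30720.

Therefore ∮_C P dx + Q dy = 30720.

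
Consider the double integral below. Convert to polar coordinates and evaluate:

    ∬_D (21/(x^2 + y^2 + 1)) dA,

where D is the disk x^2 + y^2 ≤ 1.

The region D is 0 ≤ r ≤ 1, 0 ≤ θ ≤ 2π in polar coordinates, where x = r cos(θ), y = r sin(θ), and dA = r dr dθ.

Under the substitution, the integrand becomes 21/(r^2 + 1), so

    ∬_D (21/(x^2 + y^2 + 1)) dA = ∫_{0}^{2π} ∫_{0}^{1} (21/(r^2 + 1)) · r dr dθ.

Inner integral (in r): ∫_{0}^{1} (21/(r^2 + 1)) · r dr = 21log(2)/2.

Outer integral (in θ): ∫_{0}^{2π} (21log(2)/2) dθ = 21π log(2).

Therefore ∬_D (21/(x^2 + y^2 + 1)) dA = 21π log(2).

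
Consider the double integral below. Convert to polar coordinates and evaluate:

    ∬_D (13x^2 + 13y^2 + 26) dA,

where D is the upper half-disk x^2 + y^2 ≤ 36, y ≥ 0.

The region D is 0 ≤ r ≤ 6, 0 ≤ θ ≤ π in polar coordinates, where x = r cos(θ), y = r sin(θ), and dA = r dr dθ.

Under the substitution, the integrand becomes 13r^2 + 26, so

    ∬_D (13x^2 + 13y^2 + 26) dA = ∫_{0}^{π} ∫_{0}^{6} (13r^2 + 26) · r dr dθ.

Inner integral (in r): ∫_{0}^{6} (13r^2 + 26) · r dr = 4680.

Outer integral (in θ): ∫_{0}^{π} (4680) dθ = 4680π.

Therefore ∬_D (13x^2 + 13y^2 + 26) dA = 4680π.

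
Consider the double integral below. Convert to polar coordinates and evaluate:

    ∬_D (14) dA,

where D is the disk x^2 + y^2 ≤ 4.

The region D is 0 ≤ r ≤ 2, 0 ≤ θ ≤ 2π in polar coordinates, where x = r cos(θ), y = r sin(θ), and dA = r dr dθ.

Under the substitution, the integrand becomes 14, so

    ∬_D (14) dA = ∫_{0}^{2π} ∫_{0}^{2} (14) · r dr dθ.

Inner integral (in r): ∫_{0}^{2} (14) · r dr = 28.

Outer integral (in θ): ∫_{0}^{2π} (28) dθ = 56π.

Therefore ∬_D (14) dA = 56π.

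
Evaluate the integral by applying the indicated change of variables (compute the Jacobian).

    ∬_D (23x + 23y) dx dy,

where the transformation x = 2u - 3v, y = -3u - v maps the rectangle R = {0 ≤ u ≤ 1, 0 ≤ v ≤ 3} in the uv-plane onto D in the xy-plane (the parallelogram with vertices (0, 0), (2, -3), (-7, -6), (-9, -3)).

Compute the Jacobian determinant of (x, y) with respect to (u, v):

    ∂(x,y)/∂(u,v) = | 2  -3 | = (2)(-1) - (-3)(-3) = -11.
                   | -3  -1 |

Its absolute value is |J| = 11 (the area scaling factor).

Substituting x = 2u - 3v, y = -3u - v into the integrand,

    23x + 23y → -23u - 92v,

so the integral becomes

    ∬_R (-23u - 92v) · |J| du dv = ∫_0^1 ∫_0^3 (-253u - 1012v) dv du.

Inner (v): -759u - 4554.
Outer (u): -9867/2.

Therefore ∬_D (23x + 23y) dx dy = -9867/2.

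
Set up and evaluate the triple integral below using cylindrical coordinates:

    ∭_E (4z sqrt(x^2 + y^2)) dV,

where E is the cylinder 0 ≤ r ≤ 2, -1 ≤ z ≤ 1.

In cylindrical coordinates, x = r cos(θ), y = r sin(θ), z = z, and dV = r dr dθ dz.

The integrand becomes 4r z, so

    ∭_E (4z sqrt(x^2 + y^2)) dV = ∫_{0}^{2π} ∫_{0}^{2} ∫_{-1}^{1} (4r z) · r dz dr dθ.

Inner (z): 0.
Middle (r from 0 to 2): 0.
Outer (θ): 0.

Therefore the triple integral equals 0.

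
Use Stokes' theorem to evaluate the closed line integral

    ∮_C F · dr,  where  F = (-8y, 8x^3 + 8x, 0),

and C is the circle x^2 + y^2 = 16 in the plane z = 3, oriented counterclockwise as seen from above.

Let S be the flat disk x^2 + y^2 ≤ 16 in the plane z = 3, with upward unit normal n̂ = ẑ. By Stokes' theorem,

    ∮_C F · dr = ∬_S (∇ × F) · n̂ dS = ∬_D (curl F)_z dA,

where D is the disk x^2 + y^2 ≤ 16.

Compute the curl of F = (-8y, 8x^3 + 8x, 0):
    (∇ × F)_x = ∂F_z/∂y - ∂F_y/∂z = 0,
    (∇ × F)_y = ∂F_x/∂z - ∂F_z/∂x = 0,
    (∇ × F)_z = ∂F_y/∂x - ∂F_x/∂y = 24x^2 + 16.

On z = 3, (curl F)_z = 24x^2 + 16.

Convert to polar (x = r cos θ, y = r sin θ, dA = r dr dθ); the integrand becomes 24r^2cos(θ)^2 + 16, so

    ∬_D (curl F)_z dA = ∫_0^{2π} ∫_0^{4} (24r^2cos(θ)^2 + 16) · r dr dθ.

Inner (r from 0 to 4): 1536cos(θ)^2 + 128.
Outer (θ from 0 to 2π): 1792π.

Therefore ∮_C F · dr = 1792π.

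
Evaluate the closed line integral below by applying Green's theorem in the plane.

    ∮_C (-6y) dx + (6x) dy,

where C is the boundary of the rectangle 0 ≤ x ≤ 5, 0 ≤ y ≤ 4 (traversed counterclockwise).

Green's theorem converts the closed line integral into a double integral over the enclosed region D:

    ∮_C P dx + Q dy = ∬_D (∂Q/∂x - ∂P/∂y) dA.

Here P = -6y, Q = 6x, so

    ∂Q/∂x = 6,    ∂P/∂y = -6,
    ∂Q/∂x - ∂P/∂y = 12.

D is the region 0 ≤ x ≤ 5, 0 ≤ y ≤ 4. Evaluating the double integral:

    ∬_D (12) dA = ∫_0^{5} ∫_0^{4} (12) dy dx.

Inner (y from 0 to 4): 48.
Outer (x from 0 to 5): 240.

Therefore ∮_C P dx + Q dy = 240.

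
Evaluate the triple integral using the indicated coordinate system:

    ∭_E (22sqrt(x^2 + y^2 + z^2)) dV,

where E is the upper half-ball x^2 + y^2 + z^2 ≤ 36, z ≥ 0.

In spherical coordinates, x = ρ sin(φ) cos(θ), y = ρ sin(φ) sin(θ), z = ρ cos(φ), and dV = ρ^2 sin(φ) dρ dφ dθ.

The integrand becomes 22ρ, so

    ∭_E (22sqrt(x^2 + y^2 + z^2)) dV = ∫_{0}^{2π} ∫_{0}^{π/2} ∫_{0}^{6} (22ρ) · ρ^2 sin(φ) dρ dφ dθ.

Inner (ρ): 7128sin(φ).
Middle (φ): 7128.
Outer (θ): 14256π.

Therefore the triple integral equals 14256π.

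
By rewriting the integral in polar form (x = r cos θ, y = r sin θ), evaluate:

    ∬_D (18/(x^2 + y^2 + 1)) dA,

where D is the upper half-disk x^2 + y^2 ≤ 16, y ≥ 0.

The region D is 0 ≤ r ≤ 4, 0 ≤ θ ≤ π in polar coordinates, where x = r cos(θ), y = r sin(θ), and dA = r dr dθ.

Under the substitution, the integrand becomes 18/(r^2 + 1), so

    ∬_D (18/(x^2 + y^2 + 1)) dA = ∫_{0}^{π} ∫_{0}^{4} (18/(r^2 + 1)) · r dr dθ.

Inner integral (in r): ∫_{0}^{4} (18/(r^2 + 1)) · r dr = log(118587876497).

Outer integral (in θ): ∫_{0}^{π} (log(118587876497)) dθ = log(118587876497^π).

Therefore ∬_D (18/(x^2 + y^2 + 1)) dA = log(118587876497^π).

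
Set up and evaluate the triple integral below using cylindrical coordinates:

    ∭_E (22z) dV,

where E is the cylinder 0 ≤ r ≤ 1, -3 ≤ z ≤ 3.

In cylindrical coordinates, x = r cos(θ), y = r sin(θ), z = z, and dV = r dr dθ dz.

The integrand becomes 22z, so

    ∭_E (22z) dV = ∫_{0}^{2π} ∫_{0}^{1} ∫_{-3}^{3} (22z) · r dz dr dθ.

Inner (z): 0.
Middle (r from 0 to 1): 0.
Outer (θ): 0.

Therefore the triple integral equals 0.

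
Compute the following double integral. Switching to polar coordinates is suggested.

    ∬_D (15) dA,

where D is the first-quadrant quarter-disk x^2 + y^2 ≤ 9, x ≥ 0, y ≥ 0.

The region D is 0 ≤ r ≤ 3, 0 ≤ θ ≤ π/2 in polar coordinates, where x = r cos(θ), y = r sin(θ), and dA = r dr dθ.

Under the substitution, the integrand becomes 15, so

    ∬_D (15) dA = ∫_{0}^{π/2} ∫_{0}^{3} (15) · r dr dθ.

Inner integral (in r): ∫_{0}^{3} (15) · r dr = 135/2.

Outer integral (in θ): ∫_{0}^{π/2} (135/2) dθ = 135π/4.

Therefore ∬_D (15) dA = 135π/4.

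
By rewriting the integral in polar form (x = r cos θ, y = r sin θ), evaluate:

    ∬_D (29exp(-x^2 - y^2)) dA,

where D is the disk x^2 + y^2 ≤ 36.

The region D is 0 ≤ r ≤ 6, 0 ≤ θ ≤ 2π in polar coordinates, where x = r cos(θ), y = r sin(θ), and dA = r dr dθ.

Under the substitution, the integrand becomes 29exp(-r^2), so

    ∬_D (29exp(-x^2 - y^2)) dA = ∫_{0}^{2π} ∫_{0}^{6} (29exp(-r^2)) · r dr dθ.

Inner integral (in r): ∫_{0}^{6} (29exp(-r^2)) · r dr = 29/2 - 29exp(-36)/2.

Outer integral (in θ): ∫_{0}^{2π} (29/2 - 29exp(-36)/2) dθ = -29π exp(-36) + 29π.

Therefore ∬_D (29exp(-x^2 - y^2)) dA = -29π exp(-36) + 29π.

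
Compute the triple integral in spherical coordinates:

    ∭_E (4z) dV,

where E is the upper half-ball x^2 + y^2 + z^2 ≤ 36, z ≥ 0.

In spherical coordinates, x = ρ sin(φ) cos(θ), y = ρ sin(φ) sin(θ), z = ρ cos(φ), and dV = ρ^2 sin(φ) dρ dφ dθ.

The integrand becomes 4ρ cos(φ), so

    ∭_E (4z) dV = ∫_{0}^{2π} ∫_{0}^{π/2} ∫_{0}^{6} (4ρ cos(φ)) · ρ^2 sin(φ) dρ dφ dθ.

Inner (ρ): 648sin(2φ).
Middle (φ): 648.
Outer (θ): 1296π.

Therefore the triple integral equals 1296π.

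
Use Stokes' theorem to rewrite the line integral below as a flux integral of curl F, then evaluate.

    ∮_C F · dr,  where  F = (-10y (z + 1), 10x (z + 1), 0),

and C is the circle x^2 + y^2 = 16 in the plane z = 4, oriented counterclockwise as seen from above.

Let S be the flat disk x^2 + y^2 ≤ 16 in the plane z = 4, with upward unit normal n̂ = ẑ. By Stokes' theorem,

    ∮_C F · dr = ∬_S (∇ × F) · n̂ dS = ∬_D (curl F)_z dA,

where D is the disk x^2 + y^2 ≤ 16.

Compute the curl of F = (-10y (z + 1), 10x (z + 1), 0):
    (∇ × F)_x = ∂F_z/∂y - ∂F_y/∂z = -10x,
    (∇ × F)_y = ∂F_x/∂z - ∂F_z/∂x = -10y,
    (∇ × F)_z = ∂F_y/∂x - ∂F_x/∂y = 20z + 20.

On z = 4, (curl F)_z = 100.

Convert to polar (x = r cos θ, y = r sin θ, dA = r dr dθ); the integrand becomes 100, so

    ∬_D (curl F)_z dA = ∫_0^{2π} ∫_0^{4} (100) · r dr dθ.

Inner (r from 0 to 4): 800.
Outer (θ from 0 to 2π): 1600π.

Therefore ∮_C F · dr = 1600π.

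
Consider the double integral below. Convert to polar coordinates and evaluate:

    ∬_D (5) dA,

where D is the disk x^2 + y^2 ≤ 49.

The region D is 0 ≤ r ≤ 7, 0 ≤ θ ≤ 2π in polar coordinates, where x = r cos(θ), y = r sin(θ), and dA = r dr dθ.

Under the substitution, the integrand becomes 5, so

    ∬_D (5) dA = ∫_{0}^{2π} ∫_{0}^{7} (5) · r dr dθ.

Inner integral (in r): ∫_{0}^{7} (5) · r dr = 245/2.

Outer integral (in θ): ∫_{0}^{2π} (245/2) dθ = 245π.

Therefore ∬_D (5) dA = 245π.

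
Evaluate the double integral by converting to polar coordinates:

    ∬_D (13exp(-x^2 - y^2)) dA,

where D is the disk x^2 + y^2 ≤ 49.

The region D is 0 ≤ r ≤ 7, 0 ≤ θ ≤ 2π in polar coordinates, where x = r cos(θ), y = r sin(θ), and dA = r dr dθ.

Under the substitution, the integrand becomes 13exp(-r^2), so

    ∬_D (13exp(-x^2 - y^2)) dA = ∫_{0}^{2π} ∫_{0}^{7} (13exp(-r^2)) · r dr dθ.

Inner integral (in r): ∫_{0}^{7} (13exp(-r^2)) · r dr = 13/2 - 13exp(-49)/2.

Outer integral (in θ): ∫_{0}^{2π} (13/2 - 13exp(-49)/2) dθ = -13π exp(-49) + 13π.

Therefore ∬_D (13exp(-x^2 - y^2)) dA = -13π exp(-49) + 13π.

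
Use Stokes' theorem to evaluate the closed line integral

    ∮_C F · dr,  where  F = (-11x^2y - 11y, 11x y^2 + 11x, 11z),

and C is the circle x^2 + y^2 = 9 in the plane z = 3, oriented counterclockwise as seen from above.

Let S be the flat disk x^2 + y^2 ≤ 9 in the plane z = 3, with upward unit normal n̂ = ẑ. By Stokes' theorem,

    ∮_C F · dr = ∬_S (∇ × F) · n̂ dS = ∬_D (curl F)_z dA,

where D is the disk x^2 + y^2 ≤ 9.

Compute the curl of F = (-11x^2y - 11y, 11x y^2 + 11x, 11z):
    (∇ × F)_x = ∂F_z/∂y - ∂F_y/∂z = 0,
    (∇ × F)_y = ∂F_x/∂z - ∂F_z/∂x = 0,
    (∇ × F)_z = ∂F_y/∂x - ∂F_x/∂y = 11x^2 + 11y^2 + 22.

On z = 3, (curl F)_z = 11x^2 + 11y^2 + 22.

Convert to polar (x = r cos θ, y = r sin θ, dA = r dr dθ); the integrand becomes 11r^2 + 22, so

    ∬_D (curl F)_z dA = ∫_0^{2π} ∫_0^{3} (11r^2 + 22) · r dr dθ.

Inner (r from 0 to 3): 1287/4.
Outer (θ from 0 to 2π): 1287π/2.

Therefore ∮_C F · dr = 1287π/2.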